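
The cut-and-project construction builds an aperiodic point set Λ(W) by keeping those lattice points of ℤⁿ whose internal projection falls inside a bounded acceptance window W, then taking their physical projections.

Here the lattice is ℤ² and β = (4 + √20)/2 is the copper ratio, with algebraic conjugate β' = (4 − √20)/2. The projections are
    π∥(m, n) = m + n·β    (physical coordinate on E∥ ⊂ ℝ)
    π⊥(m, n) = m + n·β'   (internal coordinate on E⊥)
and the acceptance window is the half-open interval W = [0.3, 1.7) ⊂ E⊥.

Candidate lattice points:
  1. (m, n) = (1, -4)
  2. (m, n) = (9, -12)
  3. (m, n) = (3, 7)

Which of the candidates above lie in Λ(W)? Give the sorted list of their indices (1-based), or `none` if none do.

Numerically β ≈ 4.23607 and β' = −1/β ≈ -0.23607.
[1] lift (1,-4): star map gives 1.94427; window check 0.3 ≤ 1.94427 < 1.7 is false → out
[2] lift (9,-12): star map gives 11.83282; window check 0.3 ≤ 11.83282 < 1.7 is false → out
[3] lift (3,7): star map gives 1.34752; window check 0.3 ≤ 1.34752 < 1.7 is true → IN Λ

3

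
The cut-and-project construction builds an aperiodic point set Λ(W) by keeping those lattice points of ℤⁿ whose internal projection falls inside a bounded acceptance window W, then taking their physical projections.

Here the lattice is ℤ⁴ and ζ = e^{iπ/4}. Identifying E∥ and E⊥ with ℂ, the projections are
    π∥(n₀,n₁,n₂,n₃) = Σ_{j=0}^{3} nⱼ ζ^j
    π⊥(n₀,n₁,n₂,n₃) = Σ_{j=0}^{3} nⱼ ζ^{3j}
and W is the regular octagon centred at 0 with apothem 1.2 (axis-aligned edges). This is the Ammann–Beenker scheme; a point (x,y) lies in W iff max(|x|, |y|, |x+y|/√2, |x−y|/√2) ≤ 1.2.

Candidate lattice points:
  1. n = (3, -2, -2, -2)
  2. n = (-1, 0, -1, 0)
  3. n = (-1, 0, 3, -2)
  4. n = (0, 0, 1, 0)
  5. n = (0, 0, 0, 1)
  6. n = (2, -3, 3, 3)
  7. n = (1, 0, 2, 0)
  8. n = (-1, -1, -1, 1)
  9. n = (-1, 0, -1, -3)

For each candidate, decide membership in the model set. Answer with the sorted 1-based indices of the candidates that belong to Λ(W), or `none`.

4, 5, 8

π⊥(n) = n₀ + n₁ζ³ + n₂ζ⁶ + n₃ζ⁹ where ζ = e^{iπ/4}.
candidate 1: n = (3, -2, -2, -2) → π⊥ ≈ (+3.000000, -0.828427); max(|x|,|y|,|x±y|/√2) = 3.000000 > 1.2 ⇒ ∉ W
candidate 2: n = (-1, 0, -1, 0) → π⊥ ≈ (-1.000000, +1.000000); max(|x|,|y|,|x±y|/√2) = 1.414214 > 1.2 ⇒ ∉ W
candidate 3: n = (-1, 0, 3, -2) → π⊥ ≈ (-2.414214, -4.414214); max(|x|,|y|,|x±y|/√2) = 4.828427 > 1.2 ⇒ ∉ W
candidate 4: n = (0, 0, 1, 0) → π⊥ ≈ (+0.000000, -1.000000); max(|x|,|y|,|x±y|/√2) = 1.000000 ≤ 1.2 ⇒ ∈ W
candidate 5: n = (0, 0, 0, 1) → π⊥ ≈ (+0.707107, +0.707107); max(|x|,|y|,|x±y|/√2) = 1.000000 ≤ 1.2 ⇒ ∈ W
candidate 6: n = (2, -3, 3, 3) → π⊥ ≈ (+6.242641, -3.000000); max(|x|,|y|,|x±y|/√2) = 6.535534 > 1.2 ⇒ ∉ W
candidate 7: n = (1, 0, 2, 0) → π⊥ ≈ (+1.000000, -2.000000); max(|x|,|y|,|x±y|/√2) = 2.121320 > 1.2 ⇒ ∉ W
candidate 8: n = (-1, -1, -1, 1) → π⊥ ≈ (+0.414214, +1.000000); max(|x|,|y|,|x±y|/√2) = 1.000000 ≤ 1.2 ⇒ ∈ W
candidate 9: n = (-1, 0, -1, -3) → π⊥ ≈ (-3.121320, -1.121320); max(|x|,|y|,|x±y|/√2) = 3.121320 > 1.2 ⇒ ∉ W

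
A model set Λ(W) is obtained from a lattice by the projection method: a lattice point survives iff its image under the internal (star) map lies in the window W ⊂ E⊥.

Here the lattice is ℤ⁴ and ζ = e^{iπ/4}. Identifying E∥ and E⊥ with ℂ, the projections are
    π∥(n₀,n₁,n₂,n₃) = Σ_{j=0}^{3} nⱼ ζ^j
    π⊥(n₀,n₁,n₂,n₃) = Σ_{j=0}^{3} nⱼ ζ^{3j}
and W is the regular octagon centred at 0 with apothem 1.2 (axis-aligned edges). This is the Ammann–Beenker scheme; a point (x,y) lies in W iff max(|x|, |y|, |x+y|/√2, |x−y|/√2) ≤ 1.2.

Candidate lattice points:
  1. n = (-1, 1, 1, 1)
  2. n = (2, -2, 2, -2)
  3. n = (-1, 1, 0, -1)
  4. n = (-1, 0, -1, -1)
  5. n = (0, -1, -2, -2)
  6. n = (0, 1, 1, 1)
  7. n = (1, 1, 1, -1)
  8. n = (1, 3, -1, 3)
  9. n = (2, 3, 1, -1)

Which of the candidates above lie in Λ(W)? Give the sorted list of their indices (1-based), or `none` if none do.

Internal map: ζ^{3j} for j=0..3 gives (1,0), (−√2/2,√2/2), (0,−1), (√2/2,√2/2).
candidate 1: n = (-1, 1, 1, 1) → π⊥ ≈ (-1.00000, +0.41421); max(|x|,|y|,|x±y|/√2) = 1.00000 ≤ 1.2 ⇒ ∈ W
candidate 2: n = (2, -2, 2, -2) → π⊥ ≈ (+2.00000, -4.82843); max(|x|,|y|,|x±y|/√2) = 4.82843 > 1.2 ⇒ ∉ W
candidate 3: n = (-1, 1, 0, -1) → π⊥ ≈ (-2.41421, +0.00000); max(|x|,|y|,|x±y|/√2) = 2.41421 > 1.2 ⇒ ∉ W
candidate 4: n = (-1, 0, -1, -1) → π⊥ ≈ (-1.70711, +0.29289); max(|x|,|y|,|x±y|/√2) = 1.70711 > 1.2 ⇒ ∉ W
candidate 5: n = (0, -1, -2, -2) → π⊥ ≈ (-0.70711, -0.12132); max(|x|,|y|,|x±y|/√2) = 0.70711 ≤ 1.2 ⇒ ∈ W
candidate 6: n = (0, 1, 1, 1) → π⊥ ≈ (+0.00000, +0.41421); max(|x|,|y|,|x±y|/√2) = 0.41421 ≤ 1.2 ⇒ ∈ W
candidate 7: n = (1, 1, 1, -1) → π⊥ ≈ (-0.41421, -1.00000); max(|x|,|y|,|x±y|/√2) = 1.00000 ≤ 1.2 ⇒ ∈ W
candidate 8: n = (1, 3, -1, 3) → π⊥ ≈ (+1.00000, +5.24264); max(|x|,|y|,|x±y|/√2) = 5.24264 > 1.2 ⇒ ∉ W
candidate 9: n = (2, 3, 1, -1) → π⊥ ≈ (-0.82843, +0.41421); max(|x|,|y|,|x±y|/√2) = 0.87868 ≤ 1.2 ⇒ ∈ W

1, 5, 6, 7, 9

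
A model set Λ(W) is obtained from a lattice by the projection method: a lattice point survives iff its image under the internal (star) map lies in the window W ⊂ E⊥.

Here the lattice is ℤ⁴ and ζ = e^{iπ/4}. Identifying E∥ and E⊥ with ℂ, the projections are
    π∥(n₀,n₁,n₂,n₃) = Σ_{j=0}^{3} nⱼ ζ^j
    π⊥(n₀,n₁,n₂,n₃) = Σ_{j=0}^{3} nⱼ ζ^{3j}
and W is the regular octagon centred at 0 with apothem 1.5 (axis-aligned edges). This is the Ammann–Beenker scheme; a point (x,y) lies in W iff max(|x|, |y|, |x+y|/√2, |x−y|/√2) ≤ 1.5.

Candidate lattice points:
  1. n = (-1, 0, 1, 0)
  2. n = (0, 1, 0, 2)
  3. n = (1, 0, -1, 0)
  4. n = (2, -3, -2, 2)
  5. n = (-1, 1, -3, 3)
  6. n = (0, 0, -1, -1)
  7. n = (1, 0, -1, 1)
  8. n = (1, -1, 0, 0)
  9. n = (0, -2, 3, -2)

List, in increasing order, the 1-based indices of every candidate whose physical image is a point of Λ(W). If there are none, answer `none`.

1, 3, 6

With ζ = e^{iπ/4} the internal vectors are ζ^0,ζ^3,ζ^6,ζ^9.
#1 (-1, 0, 1, 0): internal (-1.0000, -1.0000); octagon support 1.4142 vs apothem 1.5 → ∈ W
#2 (0, 1, 0, 2): internal (0.7071, 2.1213); octagon support 2.1213 vs apothem 1.5 → ∉ W
#3 (1, 0, -1, 0): internal (1.0000, 1.0000); octagon support 1.4142 vs apothem 1.5 → ∈ W
#4 (2, -3, -2, 2): internal (5.5355, 1.2929); octagon support 5.5355 vs apothem 1.5 → ∉ W
#5 (-1, 1, -3, 3): internal (0.4142, 5.8284); octagon support 5.8284 vs apothem 1.5 → ∉ W
#6 (0, 0, -1, -1): internal (-0.7071, 0.2929); octagon support 0.7071 vs apothem 1.5 → ∈ W
#7 (1, 0, -1, 1): internal (1.7071, 1.7071); octagon support 2.4142 vs apothem 1.5 → ∉ W
#8 (1, -1, 0, 0): internal (1.7071, -0.7071); octagon support 1.7071 vs apothem 1.5 → ∉ W
#9 (0, -2, 3, -2): internal (0.0000, -5.8284); octagon support 5.8284 vs apothem 1.5 → ∉ W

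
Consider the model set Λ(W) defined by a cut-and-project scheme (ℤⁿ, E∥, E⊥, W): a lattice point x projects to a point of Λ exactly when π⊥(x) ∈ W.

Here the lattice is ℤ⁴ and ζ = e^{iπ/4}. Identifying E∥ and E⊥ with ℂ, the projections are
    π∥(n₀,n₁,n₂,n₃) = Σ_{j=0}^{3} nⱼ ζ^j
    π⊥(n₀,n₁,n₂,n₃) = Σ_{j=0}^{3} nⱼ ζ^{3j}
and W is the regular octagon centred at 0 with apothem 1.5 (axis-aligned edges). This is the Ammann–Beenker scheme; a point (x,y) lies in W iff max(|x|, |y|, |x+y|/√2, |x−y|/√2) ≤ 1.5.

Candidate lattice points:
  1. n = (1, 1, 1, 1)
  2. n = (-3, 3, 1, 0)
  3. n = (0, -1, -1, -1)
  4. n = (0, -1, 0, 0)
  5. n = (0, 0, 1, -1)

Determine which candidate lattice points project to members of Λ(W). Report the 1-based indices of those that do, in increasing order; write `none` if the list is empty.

π⊥(n) = n₀ + n₁ζ³ + n₂ζ⁶ + n₃ζ⁹ where ζ = e^{iπ/4}.
candidate 1: n = (1, 1, 1, 1) → π⊥ ≈ (+1.0000, +0.4142); max(|x|,|y|,|x±y|/√2) = 1.0000 ≤ 1.5 ⇒ ∈ W
candidate 2: n = (-3, 3, 1, 0) → π⊥ ≈ (-5.1213, +1.1213); max(|x|,|y|,|x±y|/√2) = 5.1213 > 1.5 ⇒ ∉ W
candidate 3: n = (0, -1, -1, -1) → π⊥ ≈ (+0.0000, -0.4142); max(|x|,|y|,|x±y|/√2) = 0.4142 ≤ 1.5 ⇒ ∈ W
candidate 4: n = (0, -1, 0, 0) → π⊥ ≈ (+0.7071, -0.7071); max(|x|,|y|,|x±y|/√2) = 1.0000 ≤ 1.5 ⇒ ∈ W
candidate 5: n = (0, 0, 1, -1) → π⊥ ≈ (-0.7071, -1.7071); max(|x|,|y|,|x±y|/√2) = 1.7071 > 1.5 ⇒ ∉ W

1, 3, 4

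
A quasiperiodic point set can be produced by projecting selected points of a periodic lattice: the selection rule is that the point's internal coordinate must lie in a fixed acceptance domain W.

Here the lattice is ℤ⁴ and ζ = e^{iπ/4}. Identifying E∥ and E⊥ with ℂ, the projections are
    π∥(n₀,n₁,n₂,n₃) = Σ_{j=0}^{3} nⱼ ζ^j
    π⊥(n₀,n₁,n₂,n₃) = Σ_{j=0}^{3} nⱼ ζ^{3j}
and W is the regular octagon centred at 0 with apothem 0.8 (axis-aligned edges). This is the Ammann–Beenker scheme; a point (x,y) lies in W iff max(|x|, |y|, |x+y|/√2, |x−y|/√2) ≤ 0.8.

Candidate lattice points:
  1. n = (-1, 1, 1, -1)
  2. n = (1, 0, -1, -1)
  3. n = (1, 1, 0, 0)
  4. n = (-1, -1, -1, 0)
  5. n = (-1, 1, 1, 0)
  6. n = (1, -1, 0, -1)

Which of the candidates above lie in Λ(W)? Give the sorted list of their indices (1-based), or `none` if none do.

2, 3, 4

With ζ = e^{iπ/4} the internal vectors are ζ^0,ζ^3,ζ^6,ζ^9.
#1 (-1, 1, 1, -1): internal (-2.414214, -1.000000); octagon support 2.414214 vs apothem 0.8 → ∉ W
#2 (1, 0, -1, -1): internal (0.292893, 0.292893); octagon support 0.414214 vs apothem 0.8 → ∈ W
#3 (1, 1, 0, 0): internal (0.292893, 0.707107); octagon support 0.707107 vs apothem 0.8 → ∈ W
#4 (-1, -1, -1, 0): internal (-0.292893, 0.292893); octagon support 0.414214 vs apothem 0.8 → ∈ W
#5 (-1, 1, 1, 0): internal (-1.707107, -0.292893); octagon support 1.707107 vs apothem 0.8 → ∉ W
#6 (1, -1, 0, -1): internal (1.000000, -1.414214); octagon support 1.707107 vs apothem 0.8 → ∉ W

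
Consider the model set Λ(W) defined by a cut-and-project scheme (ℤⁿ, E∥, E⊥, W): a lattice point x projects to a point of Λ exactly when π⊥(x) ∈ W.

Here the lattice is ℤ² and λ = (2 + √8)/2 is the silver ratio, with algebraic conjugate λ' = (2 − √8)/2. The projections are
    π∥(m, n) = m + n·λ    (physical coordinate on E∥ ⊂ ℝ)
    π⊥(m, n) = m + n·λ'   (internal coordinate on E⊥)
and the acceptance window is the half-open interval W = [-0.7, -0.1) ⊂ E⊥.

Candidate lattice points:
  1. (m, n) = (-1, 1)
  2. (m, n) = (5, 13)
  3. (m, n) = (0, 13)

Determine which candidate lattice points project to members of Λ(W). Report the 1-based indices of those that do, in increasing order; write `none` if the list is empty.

2

λ' = (2−√8)/2 ≈ -0.41421.
[1] lift (-1,1): star map gives -1.41421; window check -0.7 ≤ -1.41421 < -0.1 is false → out
[2] lift (5,13): star map gives -0.38478; window check -0.7 ≤ -0.38478 < -0.1 is true → IN Λ
[3] lift (0,13): star map gives -5.38478; window check -0.7 ≤ -5.38478 < -0.1 is false → out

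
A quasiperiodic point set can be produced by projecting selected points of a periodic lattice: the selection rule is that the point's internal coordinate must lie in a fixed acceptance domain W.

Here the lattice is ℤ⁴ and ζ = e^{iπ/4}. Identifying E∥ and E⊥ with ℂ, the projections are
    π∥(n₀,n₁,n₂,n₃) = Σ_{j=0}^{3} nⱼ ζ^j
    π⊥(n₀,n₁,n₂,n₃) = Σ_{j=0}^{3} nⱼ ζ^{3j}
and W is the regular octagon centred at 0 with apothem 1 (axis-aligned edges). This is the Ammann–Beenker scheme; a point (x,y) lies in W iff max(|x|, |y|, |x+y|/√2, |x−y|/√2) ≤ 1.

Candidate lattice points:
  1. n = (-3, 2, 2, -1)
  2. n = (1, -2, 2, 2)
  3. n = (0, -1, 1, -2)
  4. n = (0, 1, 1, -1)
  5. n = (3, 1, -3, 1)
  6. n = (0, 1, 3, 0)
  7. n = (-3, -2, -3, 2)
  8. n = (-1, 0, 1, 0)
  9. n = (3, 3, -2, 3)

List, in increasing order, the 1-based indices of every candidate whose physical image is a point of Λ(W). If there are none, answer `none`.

none

π⊥(n) = n₀ + n₁ζ³ + n₂ζ⁶ + n₃ζ⁹ where ζ = e^{iπ/4}.
candidate 1: n = (-3, 2, 2, -1) → π⊥ ≈ (-5.12132, -1.29289); max(|x|,|y|,|x±y|/√2) = 5.12132 > 1 ⇒ ∉ W
candidate 2: n = (1, -2, 2, 2) → π⊥ ≈ (+3.82843, -2.00000); max(|x|,|y|,|x±y|/√2) = 4.12132 > 1 ⇒ ∉ W
candidate 3: n = (0, -1, 1, -2) → π⊥ ≈ (-0.70711, -3.12132); max(|x|,|y|,|x±y|/√2) = 3.12132 > 1 ⇒ ∉ W
candidate 4: n = (0, 1, 1, -1) → π⊥ ≈ (-1.41421, -1.00000); max(|x|,|y|,|x±y|/√2) = 1.70711 > 1 ⇒ ∉ W
candidate 5: n = (3, 1, -3, 1) → π⊥ ≈ (+3.00000, +4.41421); max(|x|,|y|,|x±y|/√2) = 5.24264 > 1 ⇒ ∉ W
candidate 6: n = (0, 1, 3, 0) → π⊥ ≈ (-0.70711, -2.29289); max(|x|,|y|,|x±y|/√2) = 2.29289 > 1 ⇒ ∉ W
candidate 7: n = (-3, -2, -3, 2) → π⊥ ≈ (-0.17157, +3.00000); max(|x|,|y|,|x±y|/√2) = 3.00000 > 1 ⇒ ∉ W
candidate 8: n = (-1, 0, 1, 0) → π⊥ ≈ (-1.00000, -1.00000); max(|x|,|y|,|x±y|/√2) = 1.41421 > 1 ⇒ ∉ W
candidate 9: n = (3, 3, -2, 3) → π⊥ ≈ (+3.00000, +6.24264); max(|x|,|y|,|x±y|/√2) = 6.53553 > 1 ⇒ ∉ W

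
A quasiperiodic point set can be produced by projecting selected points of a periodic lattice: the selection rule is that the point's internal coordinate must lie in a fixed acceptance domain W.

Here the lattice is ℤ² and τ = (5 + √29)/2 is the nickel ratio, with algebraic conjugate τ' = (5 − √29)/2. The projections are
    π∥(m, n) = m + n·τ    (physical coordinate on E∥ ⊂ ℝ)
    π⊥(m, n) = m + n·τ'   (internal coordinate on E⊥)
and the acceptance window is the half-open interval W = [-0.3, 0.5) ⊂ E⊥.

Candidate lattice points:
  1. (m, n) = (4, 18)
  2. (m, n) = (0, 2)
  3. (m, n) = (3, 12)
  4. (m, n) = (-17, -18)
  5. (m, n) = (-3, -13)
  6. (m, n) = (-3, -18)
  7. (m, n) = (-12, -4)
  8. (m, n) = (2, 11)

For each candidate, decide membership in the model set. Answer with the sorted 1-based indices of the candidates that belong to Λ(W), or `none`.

τ' = (5−√29)/2 ≈ -0.192582.
[1] lift (4,18): star map gives 0.533517; window check -0.3 ≤ 0.533517 < 0.5 is false → out
[2] lift (0,2): star map gives -0.385165; window check -0.3 ≤ -0.385165 < 0.5 is false → out
[3] lift (3,12): star map gives 0.689011; window check -0.3 ≤ 0.689011 < 0.5 is false → out
[4] lift (-17,-18): star map gives -13.533517; window check -0.3 ≤ -13.533517 < 0.5 is false → out
[5] lift (-3,-13): star map gives -0.496429; window check -0.3 ≤ -0.496429 < 0.5 is false → out
[6] lift (-3,-18): star map gives 0.466483; window check -0.3 ≤ 0.466483 < 0.5 is true → IN Λ
[7] lift (-12,-4): star map gives -11.229670; window check -0.3 ≤ -11.229670 < 0.5 is false → out
[8] lift (2,11): star map gives -0.118406; window check -0.3 ≤ -0.118406 < 0.5 is true → IN Λ

6, 8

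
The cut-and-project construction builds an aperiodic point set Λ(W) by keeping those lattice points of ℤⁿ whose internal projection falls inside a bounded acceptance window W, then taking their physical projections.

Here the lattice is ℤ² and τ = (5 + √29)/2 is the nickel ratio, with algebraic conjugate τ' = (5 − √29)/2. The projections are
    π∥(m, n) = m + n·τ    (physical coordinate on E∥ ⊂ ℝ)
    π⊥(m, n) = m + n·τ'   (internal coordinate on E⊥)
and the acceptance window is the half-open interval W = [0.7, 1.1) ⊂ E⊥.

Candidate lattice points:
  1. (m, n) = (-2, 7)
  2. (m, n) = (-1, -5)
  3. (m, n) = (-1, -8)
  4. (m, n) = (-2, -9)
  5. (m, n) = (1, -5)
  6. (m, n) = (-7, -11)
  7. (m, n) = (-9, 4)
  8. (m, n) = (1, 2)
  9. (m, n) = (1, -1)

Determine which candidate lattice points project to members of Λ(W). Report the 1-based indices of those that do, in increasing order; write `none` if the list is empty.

none

Compute τ' = (5−√29)/2 = -0.19258, so π⊥(m,n) = m -0.19258·n.
[1] lift (-2,7): star map gives -3.34808; window check 0.7 ≤ -3.34808 < 1.1 is false → out
[2] lift (-1,-5): star map gives -0.03709; window check 0.7 ≤ -0.03709 < 1.1 is false → out
[3] lift (-1,-8): star map gives 0.54066; window check 0.7 ≤ 0.54066 < 1.1 is false → out
[4] lift (-2,-9): star map gives -0.26676; window check 0.7 ≤ -0.26676 < 1.1 is false → out
[5] lift (1,-5): star map gives 1.96291; window check 0.7 ≤ 1.96291 < 1.1 is false → out
[6] lift (-7,-11): star map gives -4.88159; window check 0.7 ≤ -4.88159 < 1.1 is false → out
[7] lift (-9,4): star map gives -9.77033; window check 0.7 ≤ -9.77033 < 1.1 is false → out
[8] lift (1,2): star map gives 0.61484; window check 0.7 ≤ 0.61484 < 1.1 is false → out
[9] lift (1,-1): star map gives 1.19258; window check 0.7 ≤ 1.19258 < 1.1 is false → out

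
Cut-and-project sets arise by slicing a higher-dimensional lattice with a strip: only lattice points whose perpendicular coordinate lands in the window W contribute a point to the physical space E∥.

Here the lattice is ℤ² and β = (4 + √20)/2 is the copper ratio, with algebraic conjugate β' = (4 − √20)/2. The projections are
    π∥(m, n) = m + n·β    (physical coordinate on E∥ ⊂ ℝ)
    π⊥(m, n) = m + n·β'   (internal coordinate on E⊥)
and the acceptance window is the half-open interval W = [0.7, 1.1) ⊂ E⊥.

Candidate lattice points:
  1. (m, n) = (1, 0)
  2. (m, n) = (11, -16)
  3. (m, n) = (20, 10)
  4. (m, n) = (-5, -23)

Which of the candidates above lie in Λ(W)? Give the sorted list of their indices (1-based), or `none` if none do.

1

Numerically β ≈ 4.23607 and β' = −1/β ≈ -0.23607.
#1 (1,0): internal coord 1 + (0)·β' = +1.00000; +1.00000 ∈ [0.7, 1.1) → IN Λ
#2 (11,-16): internal coord 11 + (-16)·β' = +14.77709; +14.77709 ∉ [0.7, 1.1) → out
#3 (20,10): internal coord 20 + (10)·β' = +17.63932; +17.63932 ∉ [0.7, 1.1) → out
#4 (-5,-23): internal coord -5 + (-23)·β' = +0.42956; +0.42956 ∉ [0.7, 1.1) → out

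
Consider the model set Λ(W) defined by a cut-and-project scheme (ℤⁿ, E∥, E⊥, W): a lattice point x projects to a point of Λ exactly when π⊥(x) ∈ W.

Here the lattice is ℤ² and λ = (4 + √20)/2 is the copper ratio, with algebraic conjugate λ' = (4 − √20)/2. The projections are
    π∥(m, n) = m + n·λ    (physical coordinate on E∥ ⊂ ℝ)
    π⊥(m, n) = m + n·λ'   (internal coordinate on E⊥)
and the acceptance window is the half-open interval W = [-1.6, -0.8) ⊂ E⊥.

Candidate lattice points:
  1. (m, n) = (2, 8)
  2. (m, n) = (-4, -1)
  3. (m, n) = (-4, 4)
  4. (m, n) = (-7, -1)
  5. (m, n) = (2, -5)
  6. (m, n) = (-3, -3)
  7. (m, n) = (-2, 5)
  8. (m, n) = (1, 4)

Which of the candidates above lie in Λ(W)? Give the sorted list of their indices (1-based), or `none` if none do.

none

λ' = (4−√20)/2 ≈ -0.2361.
#1 (2,8): internal coord 2 + (8)·λ' = +0.1115; +0.1115 ∉ [-1.6, -0.8) → out
#2 (-4,-1): internal coord -4 + (-1)·λ' = -3.7639; -3.7639 ∉ [-1.6, -0.8) → out
#3 (-4,4): internal coord -4 + (4)·λ' = -4.9443; -4.9443 ∉ [-1.6, -0.8) → out
#4 (-7,-1): internal coord -7 + (-1)·λ' = -6.7639; -6.7639 ∉ [-1.6, -0.8) → out
#5 (2,-5): internal coord 2 + (-5)·λ' = +3.1803; +3.1803 ∉ [-1.6, -0.8) → out
#6 (-3,-3): internal coord -3 + (-3)·λ' = -2.2918; -2.2918 ∉ [-1.6, -0.8) → out
#7 (-2,5): internal coord -2 + (5)·λ' = -3.1803; -3.1803 ∉ [-1.6, -0.8) → out
#8 (1,4): internal coord 1 + (4)·λ' = +0.0557; +0.0557 ∉ [-1.6, -0.8) → out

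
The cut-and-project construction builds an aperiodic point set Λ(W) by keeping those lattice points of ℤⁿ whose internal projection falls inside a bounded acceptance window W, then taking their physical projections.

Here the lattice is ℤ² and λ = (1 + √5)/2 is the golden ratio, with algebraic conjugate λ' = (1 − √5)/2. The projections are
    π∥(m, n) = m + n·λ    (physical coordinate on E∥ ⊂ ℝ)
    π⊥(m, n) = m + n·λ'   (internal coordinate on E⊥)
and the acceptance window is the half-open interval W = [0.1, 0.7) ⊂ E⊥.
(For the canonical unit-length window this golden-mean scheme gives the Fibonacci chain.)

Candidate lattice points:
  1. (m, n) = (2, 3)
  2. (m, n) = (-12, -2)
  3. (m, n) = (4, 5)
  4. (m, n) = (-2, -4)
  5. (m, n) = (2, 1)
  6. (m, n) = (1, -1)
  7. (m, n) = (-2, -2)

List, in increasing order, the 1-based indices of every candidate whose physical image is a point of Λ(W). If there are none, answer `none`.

Compute λ' = (1−√5)/2 = -0.6180, so π⊥(m,n) = m -0.6180·n.
candidate 1: (m,n)=(2,3) → π∥ = 2+3·λ ≈ 6.8541, π⊥ = 2+3·λ' ≈ 0.1459 ∈ [0.1, 0.7) ⇒ IN Λ
candidate 2: (m,n)=(-12,-2) → π∥ = -12-2·λ ≈ -15.2361, π⊥ = -12-2·λ' ≈ -10.7639 ∉ [0.1, 0.7) ⇒ out
candidate 3: (m,n)=(4,5) → π∥ = 4+5·λ ≈ 12.0902, π⊥ = 4+5·λ' ≈ 0.9098 ∉ [0.1, 0.7) ⇒ out
candidate 4: (m,n)=(-2,-4) → π∥ = -2-4·λ ≈ -8.4721, π⊥ = -2-4·λ' ≈ 0.4721 ∈ [0.1, 0.7) ⇒ IN Λ
candidate 5: (m,n)=(2,1) → π∥ = 2+1·λ ≈ 3.6180, π⊥ = 2+1·λ' ≈ 1.3820 ∉ [0.1, 0.7) ⇒ out
candidate 6: (m,n)=(1,-1) → π∥ = 1-1·λ ≈ -0.6180, π⊥ = 1-1·λ' ≈ 1.6180 ∉ [0.1, 0.7) ⇒ out
candidate 7: (m,n)=(-2,-2) → π∥ = -2-2·λ ≈ -5.2361, π⊥ = -2-2·λ' ≈ -0.7639 ∉ [0.1, 0.7) ⇒ out

1, 4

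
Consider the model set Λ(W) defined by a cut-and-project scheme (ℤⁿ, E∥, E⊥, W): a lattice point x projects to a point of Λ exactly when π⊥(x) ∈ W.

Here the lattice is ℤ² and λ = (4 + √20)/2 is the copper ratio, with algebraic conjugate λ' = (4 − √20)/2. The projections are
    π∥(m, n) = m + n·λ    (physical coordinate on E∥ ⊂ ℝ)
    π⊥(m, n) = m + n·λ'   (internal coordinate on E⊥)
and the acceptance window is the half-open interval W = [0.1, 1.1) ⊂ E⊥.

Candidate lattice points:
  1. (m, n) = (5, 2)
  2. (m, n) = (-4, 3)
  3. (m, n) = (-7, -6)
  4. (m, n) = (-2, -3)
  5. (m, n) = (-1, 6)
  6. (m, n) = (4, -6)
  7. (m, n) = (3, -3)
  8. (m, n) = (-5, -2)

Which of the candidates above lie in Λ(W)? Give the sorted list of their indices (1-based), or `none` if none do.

λ' = (4−√20)/2 ≈ -0.236068.
[1] lift (5,2): star map gives 4.527864; window check 0.1 ≤ 4.527864 < 1.1 is false → out
[2] lift (-4,3): star map gives -4.708204; window check 0.1 ≤ -4.708204 < 1.1 is false → out
[3] lift (-7,-6): star map gives -5.583592; window check 0.1 ≤ -5.583592 < 1.1 is false → out
[4] lift (-2,-3): star map gives -1.291796; window check 0.1 ≤ -1.291796 < 1.1 is false → out
[5] lift (-1,6): star map gives -2.416408; window check 0.1 ≤ -2.416408 < 1.1 is false → out
[6] lift (4,-6): star map gives 5.416408; window check 0.1 ≤ 5.416408 < 1.1 is false → out
[7] lift (3,-3): star map gives 3.708204; window check 0.1 ≤ 3.708204 < 1.1 is false → out
[8] lift (-5,-2): star map gives -4.527864; window check 0.1 ≤ -4.527864 < 1.1 is false → out

none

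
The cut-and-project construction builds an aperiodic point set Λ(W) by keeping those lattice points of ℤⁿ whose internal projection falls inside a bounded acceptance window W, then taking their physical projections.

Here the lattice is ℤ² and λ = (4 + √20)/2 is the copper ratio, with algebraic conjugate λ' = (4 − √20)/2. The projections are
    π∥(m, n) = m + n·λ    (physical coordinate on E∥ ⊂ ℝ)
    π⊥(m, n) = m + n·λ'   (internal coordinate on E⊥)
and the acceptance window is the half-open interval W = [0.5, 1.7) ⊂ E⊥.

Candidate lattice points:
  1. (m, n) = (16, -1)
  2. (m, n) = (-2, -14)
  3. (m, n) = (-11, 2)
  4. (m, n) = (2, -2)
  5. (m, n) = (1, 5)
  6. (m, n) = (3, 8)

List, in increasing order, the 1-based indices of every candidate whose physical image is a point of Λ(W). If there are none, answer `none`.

2, 6

Numerically λ ≈ 4.236068 and λ' = −1/λ ≈ -0.236068.
#1 (16,-1): internal coord 16 + (-1)·λ' = +16.236068; +16.236068 ∉ [0.5, 1.7) → out
#2 (-2,-14): internal coord -2 + (-14)·λ' = +1.304952; +1.304952 ∈ [0.5, 1.7) → IN Λ
#3 (-11,2): internal coord -11 + (2)·λ' = -11.472136; -11.472136 ∉ [0.5, 1.7) → out
#4 (2,-2): internal coord 2 + (-2)·λ' = +2.472136; +2.472136 ∉ [0.5, 1.7) → out
#5 (1,5): internal coord 1 + (5)·λ' = -0.180340; -0.180340 ∉ [0.5, 1.7) → out
#6 (3,8): internal coord 3 + (8)·λ' = +1.111456; +1.111456 ∈ [0.5, 1.7) → IN Λ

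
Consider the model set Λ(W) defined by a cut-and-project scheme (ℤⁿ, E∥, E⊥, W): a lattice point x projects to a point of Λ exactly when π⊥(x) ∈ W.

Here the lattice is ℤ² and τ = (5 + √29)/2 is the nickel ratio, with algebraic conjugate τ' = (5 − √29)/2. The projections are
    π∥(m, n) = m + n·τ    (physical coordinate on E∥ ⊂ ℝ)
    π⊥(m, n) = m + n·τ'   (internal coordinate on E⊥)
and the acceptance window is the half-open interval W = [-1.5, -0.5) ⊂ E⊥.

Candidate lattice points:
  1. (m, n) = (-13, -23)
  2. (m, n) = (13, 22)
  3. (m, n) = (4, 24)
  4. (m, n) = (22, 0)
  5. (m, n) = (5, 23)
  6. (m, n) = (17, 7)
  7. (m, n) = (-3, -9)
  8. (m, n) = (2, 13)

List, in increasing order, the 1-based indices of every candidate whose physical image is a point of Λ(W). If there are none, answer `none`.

Compute τ' = (5−√29)/2 = -0.1926, so π⊥(m,n) = m -0.1926·n.
[1] lift (-13,-23): star map gives -8.5706; window check -1.5 ≤ -8.5706 < -0.5 is false → out
[2] lift (13,22): star map gives 8.7632; window check -1.5 ≤ 8.7632 < -0.5 is false → out
[3] lift (4,24): star map gives -0.6220; window check -1.5 ≤ -0.6220 < -0.5 is true → IN Λ
[4] lift (22,0): star map gives 22.0000; window check -1.5 ≤ 22.0000 < -0.5 is false → out
[5] lift (5,23): star map gives 0.5706; window check -1.5 ≤ 0.5706 < -0.5 is false → out
[6] lift (17,7): star map gives 15.6519; window check -1.5 ≤ 15.6519 < -0.5 is false → out
[7] lift (-3,-9): star map gives -1.2668; window check -1.5 ≤ -1.2668 < -0.5 is true → IN Λ
[8] lift (2,13): star map gives -0.5036; window check -1.5 ≤ -0.5036 < -0.5 is true → IN Λ

3, 7, 8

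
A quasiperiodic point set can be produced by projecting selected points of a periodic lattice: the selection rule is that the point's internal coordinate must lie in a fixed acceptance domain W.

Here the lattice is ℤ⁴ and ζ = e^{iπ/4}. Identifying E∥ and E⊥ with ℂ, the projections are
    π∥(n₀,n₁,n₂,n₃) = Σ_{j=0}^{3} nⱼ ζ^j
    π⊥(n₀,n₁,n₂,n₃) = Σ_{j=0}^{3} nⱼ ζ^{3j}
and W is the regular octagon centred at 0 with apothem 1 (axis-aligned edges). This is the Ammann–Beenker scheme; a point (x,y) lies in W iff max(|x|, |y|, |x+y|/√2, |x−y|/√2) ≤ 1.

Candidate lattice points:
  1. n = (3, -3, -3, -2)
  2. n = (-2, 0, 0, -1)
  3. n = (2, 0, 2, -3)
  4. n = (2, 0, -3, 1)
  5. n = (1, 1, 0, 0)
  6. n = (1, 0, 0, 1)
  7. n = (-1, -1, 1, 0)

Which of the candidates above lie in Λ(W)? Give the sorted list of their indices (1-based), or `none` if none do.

5

π⊥(n) = n₀ + n₁ζ³ + n₂ζ⁶ + n₃ζ⁹ where ζ = e^{iπ/4}.
#1 (3, -3, -3, -2): internal (3.707107, -0.535534); octagon support 3.707107 vs apothem 1 → ∉ W
#2 (-2, 0, 0, -1): internal (-2.707107, -0.707107); octagon support 2.707107 vs apothem 1 → ∉ W
#3 (2, 0, 2, -3): internal (-0.121320, -4.121320); octagon support 4.121320 vs apothem 1 → ∉ W
#4 (2, 0, -3, 1): internal (2.707107, 3.707107); octagon support 4.535534 vs apothem 1 → ∉ W
#5 (1, 1, 0, 0): internal (0.292893, 0.707107); octagon support 0.707107 vs apothem 1 → ∈ W
#6 (1, 0, 0, 1): internal (1.707107, 0.707107); octagon support 1.707107 vs apothem 1 → ∉ W
#7 (-1, -1, 1, 0): internal (-0.292893, -1.707107); octagon support 1.707107 vs apothem 1 → ∉ W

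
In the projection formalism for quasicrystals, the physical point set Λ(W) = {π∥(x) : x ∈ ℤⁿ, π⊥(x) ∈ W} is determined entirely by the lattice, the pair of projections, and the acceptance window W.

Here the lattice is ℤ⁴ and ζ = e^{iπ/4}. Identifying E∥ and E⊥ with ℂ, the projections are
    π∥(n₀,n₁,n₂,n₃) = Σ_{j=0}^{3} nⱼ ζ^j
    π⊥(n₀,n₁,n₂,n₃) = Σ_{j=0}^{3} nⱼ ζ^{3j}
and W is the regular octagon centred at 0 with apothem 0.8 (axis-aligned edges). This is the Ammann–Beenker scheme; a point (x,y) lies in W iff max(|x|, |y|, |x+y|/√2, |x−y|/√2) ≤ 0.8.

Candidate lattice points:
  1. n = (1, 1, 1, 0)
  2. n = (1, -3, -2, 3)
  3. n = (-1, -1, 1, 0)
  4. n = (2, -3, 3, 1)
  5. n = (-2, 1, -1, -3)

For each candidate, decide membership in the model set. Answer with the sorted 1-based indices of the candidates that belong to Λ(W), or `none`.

π⊥(n) = n₀ + n₁ζ³ + n₂ζ⁶ + n₃ζ⁹ where ζ = e^{iπ/4}.
candidate 1: n = (1, 1, 1, 0) → π⊥ ≈ (+0.2929, -0.2929); max(|x|,|y|,|x±y|/√2) = 0.4142 ≤ 0.8 ⇒ ∈ W
candidate 2: n = (1, -3, -2, 3) → π⊥ ≈ (+5.2426, +2.0000); max(|x|,|y|,|x±y|/√2) = 5.2426 > 0.8 ⇒ ∉ W
candidate 3: n = (-1, -1, 1, 0) → π⊥ ≈ (-0.2929, -1.7071); max(|x|,|y|,|x±y|/√2) = 1.7071 > 0.8 ⇒ ∉ W
candidate 4: n = (2, -3, 3, 1) → π⊥ ≈ (+4.8284, -4.4142); max(|x|,|y|,|x±y|/√2) = 6.5355 > 0.8 ⇒ ∉ W
candidate 5: n = (-2, 1, -1, -3) → π⊥ ≈ (-4.8284, -0.4142); max(|x|,|y|,|x±y|/√2) = 4.8284 > 0.8 ⇒ ∉ W

1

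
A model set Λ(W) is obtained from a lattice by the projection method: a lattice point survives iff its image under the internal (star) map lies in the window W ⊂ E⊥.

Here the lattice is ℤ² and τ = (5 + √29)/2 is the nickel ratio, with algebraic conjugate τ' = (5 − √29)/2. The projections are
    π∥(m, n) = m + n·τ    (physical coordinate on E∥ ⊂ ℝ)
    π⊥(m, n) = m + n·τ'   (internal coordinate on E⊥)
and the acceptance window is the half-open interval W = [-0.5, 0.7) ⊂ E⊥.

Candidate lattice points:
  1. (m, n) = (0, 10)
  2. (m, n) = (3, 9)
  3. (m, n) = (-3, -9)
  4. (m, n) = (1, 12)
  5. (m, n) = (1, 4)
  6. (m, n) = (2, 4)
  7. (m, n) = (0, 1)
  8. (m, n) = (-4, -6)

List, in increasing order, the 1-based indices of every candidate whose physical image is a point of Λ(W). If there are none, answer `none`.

Compute τ' = (5−√29)/2 = -0.19258, so π⊥(m,n) = m -0.19258·n.
#1 (0,10): internal coord 0 + (10)·τ' = -1.92582; -1.92582 ∉ [-0.5, 0.7) → out
#2 (3,9): internal coord 3 + (9)·τ' = +1.26676; +1.26676 ∉ [-0.5, 0.7) → out
#3 (-3,-9): internal coord -3 + (-9)·τ' = -1.26676; -1.26676 ∉ [-0.5, 0.7) → out
#4 (1,12): internal coord 1 + (12)·τ' = -1.31099; -1.31099 ∉ [-0.5, 0.7) → out
#5 (1,4): internal coord 1 + (4)·τ' = +0.22967; +0.22967 ∈ [-0.5, 0.7) → IN Λ
#6 (2,4): internal coord 2 + (4)·τ' = +1.22967; +1.22967 ∉ [-0.5, 0.7) → out
#7 (0,1): internal coord 0 + (1)·τ' = -0.19258; -0.19258 ∈ [-0.5, 0.7) → IN Λ
#8 (-4,-6): internal coord -4 + (-6)·τ' = -2.84451; -2.84451 ∉ [-0.5, 0.7) → out

5, 7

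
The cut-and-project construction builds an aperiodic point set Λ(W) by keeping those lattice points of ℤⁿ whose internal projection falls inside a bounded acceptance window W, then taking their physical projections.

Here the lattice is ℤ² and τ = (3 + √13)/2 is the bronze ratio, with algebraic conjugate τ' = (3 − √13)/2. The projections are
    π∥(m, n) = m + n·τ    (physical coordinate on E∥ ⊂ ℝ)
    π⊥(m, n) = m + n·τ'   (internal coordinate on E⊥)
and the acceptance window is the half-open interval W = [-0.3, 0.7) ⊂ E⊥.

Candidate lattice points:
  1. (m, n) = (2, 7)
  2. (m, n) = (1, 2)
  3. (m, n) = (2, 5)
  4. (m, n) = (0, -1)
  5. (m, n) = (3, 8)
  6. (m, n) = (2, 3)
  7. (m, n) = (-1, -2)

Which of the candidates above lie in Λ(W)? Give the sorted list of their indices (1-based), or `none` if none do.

Compute τ' = (3−√13)/2 = -0.3028, so π⊥(m,n) = m -0.3028·n.
#1 (2,7): internal coord 2 + (7)·τ' = -0.1194; -0.1194 ∈ [-0.3, 0.7) → IN Λ
#2 (1,2): internal coord 1 + (2)·τ' = +0.3944; +0.3944 ∈ [-0.3, 0.7) → IN Λ
#3 (2,5): internal coord 2 + (5)·τ' = +0.4861; +0.4861 ∈ [-0.3, 0.7) → IN Λ
#4 (0,-1): internal coord 0 + (-1)·τ' = +0.3028; +0.3028 ∈ [-0.3, 0.7) → IN Λ
#5 (3,8): internal coord 3 + (8)·τ' = +0.5778; +0.5778 ∈ [-0.3, 0.7) → IN Λ
#6 (2,3): internal coord 2 + (3)·τ' = +1.0917; +1.0917 ∉ [-0.3, 0.7) → out
#7 (-1,-2): internal coord -1 + (-2)·τ' = -0.3944; -0.3944 ∉ [-0.3, 0.7) → out

1, 2, 3, 4, 5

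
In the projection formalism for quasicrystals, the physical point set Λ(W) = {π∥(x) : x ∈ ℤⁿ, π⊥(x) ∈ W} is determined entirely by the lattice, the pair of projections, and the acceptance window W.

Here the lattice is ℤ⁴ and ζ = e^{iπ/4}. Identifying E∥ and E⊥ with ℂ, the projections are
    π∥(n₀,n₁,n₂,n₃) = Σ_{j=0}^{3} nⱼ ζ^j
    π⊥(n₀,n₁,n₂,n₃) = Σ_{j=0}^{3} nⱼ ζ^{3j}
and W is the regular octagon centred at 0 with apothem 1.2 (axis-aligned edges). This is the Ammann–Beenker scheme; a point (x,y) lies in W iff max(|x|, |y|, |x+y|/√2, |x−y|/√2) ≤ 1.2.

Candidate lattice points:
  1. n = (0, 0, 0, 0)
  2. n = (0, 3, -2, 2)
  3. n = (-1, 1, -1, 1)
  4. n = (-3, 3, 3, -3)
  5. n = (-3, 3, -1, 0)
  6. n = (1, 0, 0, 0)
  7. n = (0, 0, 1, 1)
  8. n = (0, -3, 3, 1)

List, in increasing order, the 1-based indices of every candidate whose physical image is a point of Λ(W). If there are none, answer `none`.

Internal map: ζ^{3j} for j=0..3 gives (1,0), (−√2/2,√2/2), (0,−1), (√2/2,√2/2).
#1 (0, 0, 0, 0): internal (0.0000, 0.0000); octagon support 0.0000 vs apothem 1.2 → ∈ W
#2 (0, 3, -2, 2): internal (-0.7071, 5.5355); octagon support 5.5355 vs apothem 1.2 → ∉ W
#3 (-1, 1, -1, 1): internal (-1.0000, 2.4142); octagon support 2.4142 vs apothem 1.2 → ∉ W
#4 (-3, 3, 3, -3): internal (-7.2426, -3.0000); octagon support 7.2426 vs apothem 1.2 → ∉ W
#5 (-3, 3, -1, 0): internal (-5.1213, 3.1213); octagon support 5.8284 vs apothem 1.2 → ∉ W
#6 (1, 0, 0, 0): internal (1.0000, 0.0000); octagon support 1.0000 vs apothem 1.2 → ∈ W
#7 (0, 0, 1, 1): internal (0.7071, -0.2929); octagon support 0.7071 vs apothem 1.2 → ∈ W
#8 (0, -3, 3, 1): internal (2.8284, -4.4142); octagon support 5.1213 vs apothem 1.2 → ∉ W

1, 6, 7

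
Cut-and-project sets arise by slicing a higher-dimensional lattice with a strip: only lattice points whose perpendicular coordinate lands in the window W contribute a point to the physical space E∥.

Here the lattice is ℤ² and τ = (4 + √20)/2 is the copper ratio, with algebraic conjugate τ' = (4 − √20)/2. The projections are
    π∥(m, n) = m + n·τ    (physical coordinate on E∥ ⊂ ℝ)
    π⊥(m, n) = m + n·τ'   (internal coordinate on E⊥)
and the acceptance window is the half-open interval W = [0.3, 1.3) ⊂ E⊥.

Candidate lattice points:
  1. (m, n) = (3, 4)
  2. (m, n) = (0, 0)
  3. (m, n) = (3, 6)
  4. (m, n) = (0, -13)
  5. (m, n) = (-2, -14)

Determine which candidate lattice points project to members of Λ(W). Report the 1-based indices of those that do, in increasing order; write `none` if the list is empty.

Numerically τ ≈ 4.236068 and τ' = −1/τ ≈ -0.236068.
[1] lift (3,4): star map gives 2.055728; window check 0.3 ≤ 2.055728 < 1.3 is false → out
[2] lift (0,0): star map gives 0.000000; window check 0.3 ≤ 0.000000 < 1.3 is false → out
[3] lift (3,6): star map gives 1.583592; window check 0.3 ≤ 1.583592 < 1.3 is false → out
[4] lift (0,-13): star map gives 3.068884; window check 0.3 ≤ 3.068884 < 1.3 is false → out
[5] lift (-2,-14): star map gives 1.304952; window check 0.3 ≤ 1.304952 < 1.3 is false → out

none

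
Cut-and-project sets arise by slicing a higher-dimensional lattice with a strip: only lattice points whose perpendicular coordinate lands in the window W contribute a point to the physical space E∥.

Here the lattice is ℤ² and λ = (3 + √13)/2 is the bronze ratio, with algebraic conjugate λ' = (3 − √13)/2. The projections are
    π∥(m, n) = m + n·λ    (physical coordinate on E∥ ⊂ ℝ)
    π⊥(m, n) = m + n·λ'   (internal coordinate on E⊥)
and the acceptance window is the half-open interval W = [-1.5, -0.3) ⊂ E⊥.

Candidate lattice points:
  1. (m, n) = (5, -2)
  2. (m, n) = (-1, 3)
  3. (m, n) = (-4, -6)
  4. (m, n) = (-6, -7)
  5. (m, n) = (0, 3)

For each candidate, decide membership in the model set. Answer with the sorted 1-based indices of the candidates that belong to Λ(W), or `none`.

5

λ' = (3−√13)/2 ≈ -0.302776.
candidate 1: (m,n)=(5,-2) → π∥ = 5-2·λ ≈ -1.605551, π⊥ = 5-2·λ' ≈ 5.605551 ∉ [-1.5, -0.3) ⇒ out
candidate 2: (m,n)=(-1,3) → π∥ = -1+3·λ ≈ 8.908327, π⊥ = -1+3·λ' ≈ -1.908327 ∉ [-1.5, -0.3) ⇒ out
candidate 3: (m,n)=(-4,-6) → π∥ = -4-6·λ ≈ -23.816654, π⊥ = -4-6·λ' ≈ -2.183346 ∉ [-1.5, -0.3) ⇒ out
candidate 4: (m,n)=(-6,-7) → π∥ = -6-7·λ ≈ -29.119429, π⊥ = -6-7·λ' ≈ -3.880571 ∉ [-1.5, -0.3) ⇒ out
candidate 5: (m,n)=(0,3) → π∥ = 0+3·λ ≈ 9.908327, π⊥ = 0+3·λ' ≈ -0.908327 ∈ [-1.5, -0.3) ⇒ IN Λ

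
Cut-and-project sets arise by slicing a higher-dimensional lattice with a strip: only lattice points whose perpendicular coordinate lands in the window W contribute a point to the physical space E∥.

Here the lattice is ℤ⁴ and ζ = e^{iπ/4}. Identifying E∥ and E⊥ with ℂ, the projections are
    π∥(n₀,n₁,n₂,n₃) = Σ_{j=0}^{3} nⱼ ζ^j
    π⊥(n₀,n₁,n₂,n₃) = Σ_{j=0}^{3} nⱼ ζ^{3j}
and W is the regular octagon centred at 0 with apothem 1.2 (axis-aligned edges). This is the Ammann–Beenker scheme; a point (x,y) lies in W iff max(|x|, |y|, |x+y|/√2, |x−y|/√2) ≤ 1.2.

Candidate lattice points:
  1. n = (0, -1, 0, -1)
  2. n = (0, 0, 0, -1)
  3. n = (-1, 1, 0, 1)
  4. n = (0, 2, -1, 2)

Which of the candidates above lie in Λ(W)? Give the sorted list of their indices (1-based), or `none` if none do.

2

With ζ = e^{iπ/4} the internal vectors are ζ^0,ζ^3,ζ^6,ζ^9.
candidate 1: n = (0, -1, 0, -1) → π⊥ ≈ (+0.00000, -1.41421); max(|x|,|y|,|x±y|/√2) = 1.41421 > 1.2 ⇒ ∉ W
candidate 2: n = (0, 0, 0, -1) → π⊥ ≈ (-0.70711, -0.70711); max(|x|,|y|,|x±y|/√2) = 1.00000 ≤ 1.2 ⇒ ∈ W
candidate 3: n = (-1, 1, 0, 1) → π⊥ ≈ (-1.00000, +1.41421); max(|x|,|y|,|x±y|/√2) = 1.70711 > 1.2 ⇒ ∉ W
candidate 4: n = (0, 2, -1, 2) → π⊥ ≈ (+0.00000, +3.82843); max(|x|,|y|,|x±y|/√2) = 3.82843 > 1.2 ⇒ ∉ W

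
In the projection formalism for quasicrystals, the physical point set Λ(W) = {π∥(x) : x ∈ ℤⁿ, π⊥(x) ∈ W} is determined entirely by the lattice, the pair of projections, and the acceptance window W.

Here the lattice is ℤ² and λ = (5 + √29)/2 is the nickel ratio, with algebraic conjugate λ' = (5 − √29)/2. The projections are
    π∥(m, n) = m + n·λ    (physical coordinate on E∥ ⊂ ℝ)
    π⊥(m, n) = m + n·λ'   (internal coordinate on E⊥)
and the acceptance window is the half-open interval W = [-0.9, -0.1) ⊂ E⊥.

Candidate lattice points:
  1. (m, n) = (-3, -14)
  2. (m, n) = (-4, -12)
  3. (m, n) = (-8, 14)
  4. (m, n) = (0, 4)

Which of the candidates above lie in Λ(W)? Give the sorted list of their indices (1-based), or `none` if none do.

1, 4

Compute λ' = (5−√29)/2 = -0.19258, so π⊥(m,n) = m -0.19258·n.
#1 (-3,-14): internal coord -3 + (-14)·λ' = -0.30385; -0.30385 ∈ [-0.9, -0.1) → IN Λ
#2 (-4,-12): internal coord -4 + (-12)·λ' = -1.68901; -1.68901 ∉ [-0.9, -0.1) → out
#3 (-8,14): internal coord -8 + (14)·λ' = -10.69615; -10.69615 ∉ [-0.9, -0.1) → out
#4 (0,4): internal coord 0 + (4)·λ' = -0.77033; -0.77033 ∈ [-0.9, -0.1) → IN Λ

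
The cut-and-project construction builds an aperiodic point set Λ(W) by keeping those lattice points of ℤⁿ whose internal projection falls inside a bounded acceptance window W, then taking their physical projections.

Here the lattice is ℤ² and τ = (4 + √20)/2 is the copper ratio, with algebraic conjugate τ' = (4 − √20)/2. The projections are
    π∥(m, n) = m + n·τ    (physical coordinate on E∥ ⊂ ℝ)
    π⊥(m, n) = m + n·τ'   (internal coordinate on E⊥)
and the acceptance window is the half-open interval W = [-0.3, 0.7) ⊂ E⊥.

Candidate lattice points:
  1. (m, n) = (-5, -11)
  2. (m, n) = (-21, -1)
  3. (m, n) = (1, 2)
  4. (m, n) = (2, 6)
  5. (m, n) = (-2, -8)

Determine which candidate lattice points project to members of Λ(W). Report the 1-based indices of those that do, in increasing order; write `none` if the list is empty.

3, 4, 5

Compute τ' = (4−√20)/2 = -0.2361, so π⊥(m,n) = m -0.2361·n.
candidate 1: (m,n)=(-5,-11) → π∥ = -5-11·τ ≈ -51.5967, π⊥ = -5-11·τ' ≈ -2.4033 ∉ [-0.3, 0.7) ⇒ out
candidate 2: (m,n)=(-21,-1) → π∥ = -21-1·τ ≈ -25.2361, π⊥ = -21-1·τ' ≈ -20.7639 ∉ [-0.3, 0.7) ⇒ out
candidate 3: (m,n)=(1,2) → π∥ = 1+2·τ ≈ 9.4721, π⊥ = 1+2·τ' ≈ 0.5279 ∈ [-0.3, 0.7) ⇒ IN Λ
candidate 4: (m,n)=(2,6) → π∥ = 2+6·τ ≈ 27.4164, π⊥ = 2+6·τ' ≈ 0.5836 ∈ [-0.3, 0.7) ⇒ IN Λ
candidate 5: (m,n)=(-2,-8) → π∥ = -2-8·τ ≈ -35.8885, π⊥ = -2-8·τ' ≈ -0.1115 ∈ [-0.3, 0.7) ⇒ IN Λ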